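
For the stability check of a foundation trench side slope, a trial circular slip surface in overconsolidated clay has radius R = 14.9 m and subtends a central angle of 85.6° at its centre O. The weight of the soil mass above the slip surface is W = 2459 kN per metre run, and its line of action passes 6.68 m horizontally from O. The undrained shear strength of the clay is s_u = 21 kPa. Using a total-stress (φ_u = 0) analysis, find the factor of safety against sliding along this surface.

Taking moments about the centre O, the resisting moment is provided by the undrained shear strength acting along the arc:
Arc length L_a = R·θ = 14.9·(85.6°·π/180) = 14.9·1.4940 = 22.26 m
M_R = s_u·L_a·R = 21·22.26·14.9 = 6965.4 kN·m/m
M_D = W·d = 2459·6.68 = 16426.1 kN·m/m
FS = M_R / M_D = 6965.4 / 16426.1 = 0.424

FS = 0.42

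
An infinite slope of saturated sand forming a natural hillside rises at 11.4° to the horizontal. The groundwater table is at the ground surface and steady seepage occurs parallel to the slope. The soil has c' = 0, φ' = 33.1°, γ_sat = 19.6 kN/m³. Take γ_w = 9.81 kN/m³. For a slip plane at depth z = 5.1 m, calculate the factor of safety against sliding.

With seepage parallel to the slope and the water table at the surface, the effective normal stress on the slip plane uses the buoyant unit weight γ' = γ_sat − γ_w while the driving shear stress uses γ_sat:
FS = [c' + γ' z cos²β tanφ'] / [γ_sat z sinβ cosβ]
(For c' = 0 this reduces to FS = (γ'/γ_sat)·tanφ'/tanβ.)
γ' = 19.6 − 9.81 = 9.79 kN/m³
Numerator = 0.0 + 9.79·5.1·cos²11.4°·tan33.1° = 0.0 + 9.79·5.1·0.9609·0.6519 = 31.277 kPa
Denominator = 19.6·5.1·sin11.4°·cos11.4° = 19.6·5.1·0.1977·0.9803 = 19.368 kPa
FS = 31.277 / 19.368 = 1.615

FS = 1.61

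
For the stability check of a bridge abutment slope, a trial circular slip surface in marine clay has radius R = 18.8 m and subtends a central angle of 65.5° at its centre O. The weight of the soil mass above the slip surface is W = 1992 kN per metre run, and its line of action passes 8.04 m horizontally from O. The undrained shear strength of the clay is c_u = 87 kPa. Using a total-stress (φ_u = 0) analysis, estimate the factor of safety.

FS = 2.19

Taking moments about the centre O, the resisting moment is provided by the undrained shear strength acting along the arc:
Arc length L_a = R·θ = 18.8·(65.5°·π/180) = 18.8·1.1432 = 21.49 m
M_R = c_u·L_a·R = 87·21.49·18.8 = 35152.3 kN·m/m
M_D = W·d = 1992·8.04 = 16015.7 kN·m/m
FS = M_R / M_D = 35152.3 / 16015.7 = 2.195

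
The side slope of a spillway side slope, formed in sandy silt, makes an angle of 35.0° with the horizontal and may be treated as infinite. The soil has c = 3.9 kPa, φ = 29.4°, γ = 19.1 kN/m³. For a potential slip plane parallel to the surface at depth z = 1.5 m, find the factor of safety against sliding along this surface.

For an infinite slope with a slip plane parallel to the surface (no pore pressure): FS = [c + γz cos²β tanφ] / [γz sinβ cosβ].
γz = 19.1·1.5 = 28.65 kN/m²
Numerator = 3.9 + 28.65·cos²35.0°·tan29.4° = 3.9 + 28.65·0.6710·0.5635 = 14.732 kPa
Denominator = 28.65·sin35.0°·cos35.0° = 28.65·0.5736·0.8192 = 13.461 kPa
FS = 14.732 / 13.461 = 1.094

FS = 1.09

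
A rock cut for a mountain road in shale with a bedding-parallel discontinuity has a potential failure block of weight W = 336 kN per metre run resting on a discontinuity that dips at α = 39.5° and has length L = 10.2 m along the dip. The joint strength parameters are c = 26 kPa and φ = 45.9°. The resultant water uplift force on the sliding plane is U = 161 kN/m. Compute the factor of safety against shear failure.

FS = 1.72

Resolving the block weight along and normal to the plane and applying the Mohr–Coulomb strength on the joint:
N' = W cosα − U = 336·cos39.5° − 161 = 98.3 kN/m
Driving force T = W sinα = 336·sin39.5° = 213.7 kN/m
Resisting force R = c·L + N'·tanφ = 26·10.2 + 98.3·tan45.9° = 265.2 + 101.4 = 366.6 kN/m
FS = R / T = 366.6 / 213.7 = 1.715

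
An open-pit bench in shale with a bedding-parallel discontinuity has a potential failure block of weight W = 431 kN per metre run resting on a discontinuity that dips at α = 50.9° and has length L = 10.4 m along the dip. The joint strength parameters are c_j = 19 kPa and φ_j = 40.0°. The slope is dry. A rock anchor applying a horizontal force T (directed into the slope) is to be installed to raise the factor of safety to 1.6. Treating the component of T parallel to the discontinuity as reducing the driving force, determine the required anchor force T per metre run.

Resolving forces along and normal to the sliding plane, with the horizontal anchor force T adding T·sinα to the effective normal force and T·cosα acting up the plane against the driving force:
FS = [c_jL + (W cosα + T sinα) tanφ_j] / [W sinα − T cosα]
Without the anchor: N' = 271.8 kN/m, driving T_d = 334.5 kN/m, resisting R = 19·10.4 + 271.8·tan40.0° = 425.7 kN/m, FS = 1.27.
Setting FS = 1.6 and solving for T:
1.6·(334.5 − T cos50.9°) = 425.7 + T sin50.9°·tan40.0°
T·(sin50.9°·tan40.0° + 1.6·cos50.9°) = 1.6·334.5 − 425.7
T·(0.7760·0.8391 + 1.6·0.6307) = 535.2 − 425.7 = 109.5
T·1.6603 = 109.5
T = 65.9 kN/m

T = 66 kN/m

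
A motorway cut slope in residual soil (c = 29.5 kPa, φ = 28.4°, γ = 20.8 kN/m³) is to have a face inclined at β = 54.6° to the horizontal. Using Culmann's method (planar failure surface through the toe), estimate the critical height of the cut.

Culmann's analysis gives the critical failure plane at α_cr = (β + φ)/2 = (54.6 + 28.4)/2 = 41.5°, and the critical height
H_c = (4c/γ) · sinβ cosφ / [1 − cos(β − φ)]
    = (4·29.5/20.8) · sin54.6°·cos28.4° / [1 − cos(26.2°)]
    = 5.673 · 0.8151·0.8796 / [1 − 0.8973]
    = 5.673 · 0.7170 / 0.1027
    = 39.59 m

H_c = 39.59 m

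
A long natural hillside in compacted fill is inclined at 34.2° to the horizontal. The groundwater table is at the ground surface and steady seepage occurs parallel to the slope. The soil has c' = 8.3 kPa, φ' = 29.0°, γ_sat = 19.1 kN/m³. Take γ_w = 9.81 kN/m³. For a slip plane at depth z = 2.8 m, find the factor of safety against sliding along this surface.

FS = 0.73

With seepage parallel to the slope and the water table at the surface, the effective normal stress on the slip plane uses the buoyant unit weight γ' = γ_sat − γ_w while the driving shear stress uses γ_sat:
FS = [c' + γ' z cos²β tanφ'] / [γ_sat z sinβ cosβ]
γ' = 19.1 − 9.81 = 9.29 kN/m³
Numerator = 8.3 + 9.29·2.8·cos²34.2°·tan29.0° = 8.3 + 9.29·2.8·0.6841·0.5543 = 18.163 kPa
Denominator = 19.1·2.8·sin34.2°·cos34.2° = 19.1·2.8·0.5621·0.8271 = 24.862 kPa
FS = 18.163 / 24.862 = 0.731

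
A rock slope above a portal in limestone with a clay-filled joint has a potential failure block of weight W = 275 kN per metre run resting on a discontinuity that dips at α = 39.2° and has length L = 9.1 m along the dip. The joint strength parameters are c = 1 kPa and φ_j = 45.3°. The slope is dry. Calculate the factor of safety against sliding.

FS = 1.29

Resolving the block weight along and normal to the plane and applying the Mohr–Coulomb strength on the joint:
N' = W cosα = 275·cos39.2° = 213.1 kN/m
Driving force T = W sinα = 275·sin39.2° = 173.8 kN/m
Resisting force R = c·L + N'·tanφ_j = 1·9.1 + 213.1·tan45.3° = 9.1 + 215.4 = 224.5 kN/m
FS = R / T = 224.5 / 173.8 = 1.291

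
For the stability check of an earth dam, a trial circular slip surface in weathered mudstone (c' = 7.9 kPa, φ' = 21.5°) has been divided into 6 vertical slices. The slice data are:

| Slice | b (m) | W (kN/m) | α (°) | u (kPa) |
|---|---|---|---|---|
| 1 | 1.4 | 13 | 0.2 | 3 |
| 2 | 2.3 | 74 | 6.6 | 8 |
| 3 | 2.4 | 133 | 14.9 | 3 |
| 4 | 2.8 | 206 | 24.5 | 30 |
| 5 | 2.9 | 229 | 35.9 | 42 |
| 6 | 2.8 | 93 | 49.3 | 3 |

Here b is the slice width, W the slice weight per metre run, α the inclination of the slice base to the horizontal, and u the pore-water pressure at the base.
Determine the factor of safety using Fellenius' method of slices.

FS = 0.84

Ordinary method of slices: FS = Σ[c'·Δl_i + (W_i cosα_i − u_i·Δl_i)·tanφ'] / Σ W_i sinα_i, with Δl_i = b_i / cosα_i.
Slice 1: Δl = 1.4/cos0.2° = 1.400 m; N'_1 = 13·cos0.2° − 3·1.400 = 8.8; c'Δl = 11.06; W sinα = 0.0
Slice 2: Δl = 2.3/cos6.6° = 2.315 m; N'_2 = 74·cos6.6° − 8·2.315 = 55.0; c'Δl = 18.29; W sinα = 8.5
Slice 3: Δl = 2.4/cos14.9° = 2.484 m; N'_3 = 133·cos14.9° − 3·2.484 = 121.1; c'Δl = 19.62; W sinα = 34.2
Slice 4: Δl = 2.8/cos24.5° = 3.077 m; N'_4 = 206·cos24.5° − 30·3.077 = 95.1; c'Δl = 24.31; W sinα = 85.4
Slice 5: Δl = 2.9/cos35.9° = 3.580 m; N'_5 = 229·cos35.9° − 42·3.580 = 35.1; c'Δl = 28.28; W sinα = 134.3
Slice 6: Δl = 2.8/cos49.3° = 4.294 m; N'_6 = 93·cos49.3° − 3·4.294 = 47.8; c'Δl = 33.92; W sinα = 70.5
Σc'Δl = 135.5 kN/m; ΣN' = 362.9 kN/m; ΣW sinα = 333.0 kN/m
Resisting = 135.5 + 362.9·tan21.5° = 135.5 + 143.0 = 278.4 kN/m
FS = 278.4 / 333.0 = 0.836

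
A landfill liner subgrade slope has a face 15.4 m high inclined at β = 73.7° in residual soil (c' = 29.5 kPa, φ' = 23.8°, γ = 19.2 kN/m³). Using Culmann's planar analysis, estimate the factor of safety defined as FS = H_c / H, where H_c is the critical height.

H_c = (4c'/γ) · sinβ cosφ' / [1 − cos(β − φ')]
    = (4·29.5/19.2) · sin73.7°·cos23.8° / [1 − cos49.9°]
    = 6.146 · 0.8782 / 0.3559 = 15.17 m
FS = H_c / H = 15.17 / 15.4 = 0.985

FS = 0.98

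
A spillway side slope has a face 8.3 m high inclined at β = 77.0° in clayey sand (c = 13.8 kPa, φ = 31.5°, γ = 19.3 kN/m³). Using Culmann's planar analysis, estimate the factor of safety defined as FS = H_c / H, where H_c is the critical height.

FS = 0.96

H_c = (4c/γ) · sinβ cosφ / [1 − cos(β − φ)]
    = (4·13.8/19.3) · sin77.0°·cos31.5° / [1 − cos45.5°]
    = 2.860 · 0.8308 / 0.2991 = 7.94 m
FS = H_c / H = 7.94 / 8.3 = 0.957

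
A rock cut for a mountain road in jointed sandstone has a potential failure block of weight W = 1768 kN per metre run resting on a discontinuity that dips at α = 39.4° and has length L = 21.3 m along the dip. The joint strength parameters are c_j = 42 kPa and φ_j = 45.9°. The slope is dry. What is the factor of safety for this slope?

Resolving the block weight along and normal to the plane and applying the Mohr–Coulomb strength on the joint:
N' = W cosα = 1768·cos39.4° = 1366.2 kN/m
Driving force T = W sinα = 1768·sin39.4° = 1122.2 kN/m
Resisting force R = c_j·L + N'·tanφ_j = 42·21.3 + 1366.2·tan45.9° = 894.6 + 1409.8 = 2304.4 kN/m
FS = R / T = 2304.4 / 1122.2 = 2.053

FS = 2.05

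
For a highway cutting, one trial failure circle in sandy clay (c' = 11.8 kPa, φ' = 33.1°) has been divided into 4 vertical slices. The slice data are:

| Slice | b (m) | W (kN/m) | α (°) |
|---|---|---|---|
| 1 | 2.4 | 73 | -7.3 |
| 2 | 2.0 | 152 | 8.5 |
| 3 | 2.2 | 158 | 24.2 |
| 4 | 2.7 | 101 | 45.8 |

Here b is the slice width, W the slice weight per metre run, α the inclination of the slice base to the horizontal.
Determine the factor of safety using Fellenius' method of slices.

Ordinary method of slices: FS = Σ[c'·Δl_i + (W_i cosα_i)·tanφ'] / Σ W_i sinα_i, with Δl_i = b_i / cosα_i.
Slice 1: Δl = 2.4/cos(-7.3°) = 2.420 m; N'_1 = 73·cos(-7.3°) = 72.4; c'Δl = 28.55; W sinα = -9.3
Slice 2: Δl = 2.0/cos8.5° = 2.022 m; N'_2 = 152·cos8.5° = 150.3; c'Δl = 23.86; W sinα = 22.5
Slice 3: Δl = 2.2/cos24.2° = 2.412 m; N'_3 = 158·cos24.2° = 144.1; c'Δl = 28.46; W sinα = 64.8
Slice 4: Δl = 2.7/cos45.8° = 3.873 m; N'_4 = 101·cos45.8° = 70.4; c'Δl = 45.70; W sinα = 72.4
Σc'Δl = 126.6 kN/m; ΣN' = 437.3 kN/m; ΣW sinα = 150.4 kN/m
Resisting = 126.6 + 437.3·tan33.1° = 126.6 + 285.1 = 411.6 kN/m
FS = 411.6 / 150.4 = 2.737

FS = 2.74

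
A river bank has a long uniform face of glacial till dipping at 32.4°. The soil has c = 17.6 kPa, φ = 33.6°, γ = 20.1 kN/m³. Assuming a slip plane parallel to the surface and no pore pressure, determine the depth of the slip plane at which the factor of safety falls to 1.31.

Setting FS = 1.31 in FS = [c + γz cos²β tanφ] / [γz sinβ cosβ] and solving for z:
z = c / [γ cosβ (FS·sinβ − cosβ·tanφ)]
  = 17.6 / [20.1·cos32.4°·(1.31·sin32.4° − cos32.4°·tan33.6°)]
  = 17.6 / [20.1·0.8443·(1.31·0.5358 − 0.8443·0.6644)]
  = 17.6 / 2.3923 = 7.357 m

z = 7.36 m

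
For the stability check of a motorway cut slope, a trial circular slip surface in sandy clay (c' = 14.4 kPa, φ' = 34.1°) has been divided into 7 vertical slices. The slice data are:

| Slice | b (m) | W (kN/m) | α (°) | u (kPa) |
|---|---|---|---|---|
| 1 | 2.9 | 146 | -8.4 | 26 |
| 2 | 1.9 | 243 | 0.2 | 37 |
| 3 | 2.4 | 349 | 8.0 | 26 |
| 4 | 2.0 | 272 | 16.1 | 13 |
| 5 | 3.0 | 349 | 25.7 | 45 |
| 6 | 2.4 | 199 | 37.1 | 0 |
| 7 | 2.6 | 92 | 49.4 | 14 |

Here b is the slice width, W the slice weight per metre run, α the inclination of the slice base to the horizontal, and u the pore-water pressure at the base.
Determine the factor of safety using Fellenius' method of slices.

FS = 2.29

Ordinary method of slices: FS = Σ[c'·Δl_i + (W_i cosα_i − u_i·Δl_i)·tanφ'] / Σ W_i sinα_i, with Δl_i = b_i / cosα_i.
Slice 1: Δl = 2.9/cos(-8.4°) = 2.931 m; N'_1 = 146·cos(-8.4°) − 26·2.931 = 68.2; c'Δl = 42.21; W sinα = -21.3
Slice 2: Δl = 1.9/cos0.2° = 1.900 m; N'_2 = 243·cos0.2° − 37·1.900 = 172.7; c'Δl = 27.36; W sinα = 0.8
Slice 3: Δl = 2.4/cos8.0° = 2.424 m; N'_3 = 349·cos8.0° − 26·2.424 = 282.6; c'Δl = 34.90; W sinα = 48.6
Slice 4: Δl = 2.0/cos16.1° = 2.082 m; N'_4 = 272·cos16.1° − 13·2.082 = 234.3; c'Δl = 29.98; W sinα = 75.4
Slice 5: Δl = 3.0/cos25.7° = 3.329 m; N'_5 = 349·cos25.7° − 45·3.329 = 164.7; c'Δl = 47.94; W sinα = 151.3
Slice 6: Δl = 2.4/cos37.1° = 3.009 m; N'_6 = 199·cos37.1° − 0·3.009 = 158.7; c'Δl = 43.33; W sinα = 120.0
Slice 7: Δl = 2.6/cos49.4° = 3.995 m; N'_7 = 92·cos49.4° − 14·3.995 = 3.9; c'Δl = 57.53; W sinα = 69.9
Σc'Δl = 283.3 kN/m; ΣN' = 1085.1 kN/m; ΣW sinα = 444.8 kN/m
Resisting = 283.3 + 1085.1·tan34.1° = 283.3 + 734.7 = 1017.9 kN/m
FS = 1017.9 / 444.8 = 2.289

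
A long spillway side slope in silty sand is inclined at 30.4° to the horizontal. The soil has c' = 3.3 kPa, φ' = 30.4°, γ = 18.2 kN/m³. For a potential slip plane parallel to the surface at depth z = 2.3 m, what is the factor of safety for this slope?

FS = 1.18

For an infinite slope with a slip plane parallel to the surface (no pore pressure): FS = [c' + γz cos²β tanφ'] / [γz sinβ cosβ].
γz = 18.2·2.3 = 41.86 kN/m²
Numerator = 3.3 + 41.86·cos²30.4°·tan30.4° = 3.3 + 41.86·0.7439·0.5867 = 21.570 kPa
Denominator = 41.86·sin30.4°·cos30.4° = 41.86·0.5060·0.8625 = 18.270 kPa
FS = 21.570 / 18.270 = 1.181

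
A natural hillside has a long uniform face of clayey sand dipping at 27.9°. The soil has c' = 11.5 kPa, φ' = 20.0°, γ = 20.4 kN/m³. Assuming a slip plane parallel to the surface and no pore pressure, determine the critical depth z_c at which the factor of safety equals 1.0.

z_c = 4.36 m

Setting FS = 1.00 in FS = [c' + γz cos²β tanφ'] / [γz sinβ cosβ] and solving for z:
z = c' / [γ cosβ (FS·sinβ − cosβ·tanφ')]
  = 11.5 / [20.4·cos27.9°·(1.00·sin27.9° − cos27.9°·tan20.0°)]
  = 11.5 / [20.4·0.8838·(1.00·0.4679 − 0.8838·0.3640)]
  = 11.5 / 2.6370 = 4.361 m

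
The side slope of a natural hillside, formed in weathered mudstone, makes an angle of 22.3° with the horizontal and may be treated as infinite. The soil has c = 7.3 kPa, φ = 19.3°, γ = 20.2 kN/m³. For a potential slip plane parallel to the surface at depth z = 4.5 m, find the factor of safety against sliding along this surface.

FS = 1.08

For an infinite slope with a slip plane parallel to the surface (no pore pressure): FS = [c + γz cos²β tanφ] / [γz sinβ cosβ].
γz = 20.2·4.5 = 90.90 kN/m²
Numerator = 7.3 + 90.90·cos²22.3°·tan19.3° = 7.3 + 90.90·0.8560·0.3502 = 34.549 kPa
Denominator = 90.90·sin22.3°·cos22.3° = 90.90·0.3795·0.9252 = 31.913 kPa
FS = 34.549 / 31.913 = 1.083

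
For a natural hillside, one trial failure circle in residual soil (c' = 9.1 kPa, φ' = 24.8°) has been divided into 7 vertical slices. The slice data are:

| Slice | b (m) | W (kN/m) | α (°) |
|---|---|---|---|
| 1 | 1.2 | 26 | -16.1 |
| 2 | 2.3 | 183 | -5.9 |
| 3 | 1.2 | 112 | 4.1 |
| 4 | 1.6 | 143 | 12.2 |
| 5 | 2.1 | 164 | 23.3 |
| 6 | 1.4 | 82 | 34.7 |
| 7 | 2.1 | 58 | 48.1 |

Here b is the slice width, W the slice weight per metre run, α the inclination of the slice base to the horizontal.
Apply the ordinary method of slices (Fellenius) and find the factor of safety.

Ordinary method of slices: FS = Σ[c'·Δl_i + (W_i cosα_i)·tanφ'] / Σ W_i sinα_i, with Δl_i = b_i / cosα_i.
Slice 1: Δl = 1.2/cos(-16.1°) = 1.249 m; N'_1 = 26·cos(-16.1°) = 25.0; c'Δl = 11.37; W sinα = -7.2
Slice 2: Δl = 2.3/cos(-5.9°) = 2.312 m; N'_2 = 183·cos(-5.9°) = 182.0; c'Δl = 21.04; W sinα = -18.8
Slice 3: Δl = 1.2/cos4.1° = 1.203 m; N'_3 = 112·cos4.1° = 111.7; c'Δl = 10.95; W sinα = 8.0
Slice 4: Δl = 1.6/cos12.2° = 1.637 m; N'_4 = 143·cos12.2° = 139.8; c'Δl = 14.90; W sinα = 30.2
Slice 5: Δl = 2.1/cos23.3° = 2.286 m; N'_5 = 164·cos23.3° = 150.6; c'Δl = 20.81; W sinα = 64.9
Slice 6: Δl = 1.4/cos34.7° = 1.703 m; N'_6 = 82·cos34.7° = 67.4; c'Δl = 15.50; W sinα = 46.7
Slice 7: Δl = 2.1/cos48.1° = 3.145 m; N'_7 = 58·cos48.1° = 38.7; c'Δl = 28.61; W sinα = 43.2
Σc'Δl = 123.2 kN/m; ΣN' = 715.3 kN/m; ΣW sinα = 166.9 kN/m
Resisting = 123.2 + 715.3·tan24.8° = 123.2 + 330.5 = 453.7 kN/m
FS = 453.7 / 166.9 = 2.718

FS = 2.72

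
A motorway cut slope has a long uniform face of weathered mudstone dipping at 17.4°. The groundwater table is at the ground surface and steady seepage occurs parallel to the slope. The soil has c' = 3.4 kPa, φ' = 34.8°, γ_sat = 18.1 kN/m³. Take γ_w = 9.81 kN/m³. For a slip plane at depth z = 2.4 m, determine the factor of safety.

With seepage parallel to the slope and the water table at the surface, the effective normal stress on the slip plane uses the buoyant unit weight γ' = γ_sat − γ_w while the driving shear stress uses γ_sat:
FS = [c' + γ' z cos²β tanφ'] / [γ_sat z sinβ cosβ]
γ' = 18.1 − 9.81 = 8.29 kN/m³
Numerator = 3.4 + 8.29·2.4·cos²17.4°·tan34.8° = 3.4 + 8.29·2.4·0.9106·0.6950 = 15.991 kPa
Denominator = 18.1·2.4·sin17.4°·cos17.4° = 18.1·2.4·0.2990·0.9542 = 12.396 kPa
FS = 15.991 / 12.396 = 1.290

FS = 1.29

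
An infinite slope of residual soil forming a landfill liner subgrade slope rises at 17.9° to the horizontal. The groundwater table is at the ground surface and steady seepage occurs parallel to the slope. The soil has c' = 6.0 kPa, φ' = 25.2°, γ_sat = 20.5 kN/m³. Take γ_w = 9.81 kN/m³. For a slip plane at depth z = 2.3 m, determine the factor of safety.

With seepage parallel to the slope and the water table at the surface, the effective normal stress on the slip plane uses the buoyant unit weight γ' = γ_sat − γ_w while the driving shear stress uses γ_sat:
FS = [c' + γ' z cos²β tanφ'] / [γ_sat z sinβ cosβ]
γ' = 20.5 − 9.81 = 10.69 kN/m³
Numerator = 6.0 + 10.69·2.3·cos²17.9°·tan25.2° = 6.0 + 10.69·2.3·0.9055·0.4706 = 16.477 kPa
Denominator = 20.5·2.3·sin17.9°·cos17.9° = 20.5·2.3·0.3074·0.9516 = 13.790 kPa
FS = 16.477 / 13.790 = 1.195

FS = 1.19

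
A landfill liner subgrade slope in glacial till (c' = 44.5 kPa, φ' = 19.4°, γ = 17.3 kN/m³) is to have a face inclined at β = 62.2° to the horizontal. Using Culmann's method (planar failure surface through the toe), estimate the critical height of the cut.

H_c = 32.24 m

Culmann's analysis gives the critical failure plane at α_cr = (β + φ')/2 = (62.2 + 19.4)/2 = 40.8°, and the critical height
H_c = (4c'/γ) · sinβ cosφ' / [1 − cos(β − φ')]
    = (4·44.5/17.3) · sin62.2°·cos19.4° / [1 − cos(42.8°)]
    = 10.289 · 0.8846·0.9432 / [1 − 0.7337]
    = 10.289 · 0.8344 / 0.2663
    = 32.24 m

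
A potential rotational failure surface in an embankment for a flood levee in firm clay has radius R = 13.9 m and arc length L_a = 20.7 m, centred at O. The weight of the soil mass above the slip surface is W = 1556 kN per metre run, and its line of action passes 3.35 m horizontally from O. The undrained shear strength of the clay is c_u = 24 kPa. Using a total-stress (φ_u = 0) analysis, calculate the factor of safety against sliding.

FS = 1.32

Taking moments about the centre O, the resisting moment is provided by the undrained shear strength acting along the arc:
M_R = c_u·L_a·R = 24·20.70·13.9 = 6905.5 kN·m/m
M_D = W·d = 1556·3.35 = 5212.6 kN·m/m
FS = M_R / M_D = 6905.5 / 5212.6 = 1.325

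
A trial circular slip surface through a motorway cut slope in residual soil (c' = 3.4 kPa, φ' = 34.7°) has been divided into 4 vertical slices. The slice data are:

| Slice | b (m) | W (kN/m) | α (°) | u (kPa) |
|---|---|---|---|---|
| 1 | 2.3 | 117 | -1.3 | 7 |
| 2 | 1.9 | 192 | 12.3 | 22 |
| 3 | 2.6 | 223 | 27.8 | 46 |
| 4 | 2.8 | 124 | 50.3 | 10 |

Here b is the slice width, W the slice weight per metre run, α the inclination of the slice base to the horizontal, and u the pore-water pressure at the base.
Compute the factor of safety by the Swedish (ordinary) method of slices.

Ordinary method of slices: FS = Σ[c'·Δl_i + (W_i cosα_i − u_i·Δl_i)·tanφ'] / Σ W_i sinα_i, with Δl_i = b_i / cosα_i.
Slice 1: Δl = 2.3/cos(-1.3°) = 2.301 m; N'_1 = 117·cos(-1.3°) − 7·2.301 = 100.9; c'Δl = 7.82; W sinα = -2.7
Slice 2: Δl = 1.9/cos12.3° = 1.945 m; N'_2 = 192·cos12.3° − 22·1.945 = 144.8; c'Δl = 6.61; W sinα = 40.9
Slice 3: Δl = 2.6/cos27.8° = 2.939 m; N'_3 = 223·cos27.8° − 46·2.939 = 62.1; c'Δl = 9.99; W sinα = 104.0
Slice 4: Δl = 2.8/cos50.3° = 4.383 m; N'_4 = 124·cos50.3° − 10·4.383 = 35.4; c'Δl = 14.90; W sinα = 95.4
Σc'Δl = 39.3 kN/m; ΣN' = 343.1 kN/m; ΣW sinα = 237.7 kN/m
Resisting = 39.3 + 343.1·tan34.7° = 39.3 + 237.6 = 276.9 kN/m
FS = 276.9 / 237.7 = 1.165

FS = 1.17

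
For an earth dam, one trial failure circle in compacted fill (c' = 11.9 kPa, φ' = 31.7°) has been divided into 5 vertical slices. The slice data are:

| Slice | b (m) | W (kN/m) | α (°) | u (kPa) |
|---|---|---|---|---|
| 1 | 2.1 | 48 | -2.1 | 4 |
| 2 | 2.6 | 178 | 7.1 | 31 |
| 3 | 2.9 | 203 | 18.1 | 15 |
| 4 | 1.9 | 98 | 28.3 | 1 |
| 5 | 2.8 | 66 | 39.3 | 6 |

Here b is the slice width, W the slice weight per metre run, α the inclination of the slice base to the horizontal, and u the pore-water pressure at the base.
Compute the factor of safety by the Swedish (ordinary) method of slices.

FS = 2.36

Ordinary method of slices: FS = Σ[c'·Δl_i + (W_i cosα_i − u_i·Δl_i)·tanφ'] / Σ W_i sinα_i, with Δl_i = b_i / cosα_i.
Slice 1: Δl = 2.1/cos(-2.1°) = 2.101 m; N'_1 = 48·cos(-2.1°) − 4·2.101 = 39.6; c'Δl = 25.01; W sinα = -1.8
Slice 2: Δl = 2.6/cos7.1° = 2.620 m; N'_2 = 178·cos7.1° − 31·2.620 = 95.4; c'Δl = 31.18; W sinα = 22.0
Slice 3: Δl = 2.9/cos18.1° = 3.051 m; N'_3 = 203·cos18.1° − 15·3.051 = 147.2; c'Δl = 36.31; W sinα = 63.1
Slice 4: Δl = 1.9/cos28.3° = 2.158 m; N'_4 = 98·cos28.3° − 1·2.158 = 84.1; c'Δl = 25.68; W sinα = 46.5
Slice 5: Δl = 2.8/cos39.3° = 3.618 m; N'_5 = 66·cos39.3° − 6·3.618 = 29.4; c'Δl = 43.06; W sinα = 41.8
Σc'Δl = 161.2 kN/m; ΣN' = 395.7 kN/m; ΣW sinα = 171.6 kN/m
Resisting = 161.2 + 395.7·tan31.7° = 161.2 + 244.4 = 405.6 kN/m
FS = 405.6 / 171.6 = 2.364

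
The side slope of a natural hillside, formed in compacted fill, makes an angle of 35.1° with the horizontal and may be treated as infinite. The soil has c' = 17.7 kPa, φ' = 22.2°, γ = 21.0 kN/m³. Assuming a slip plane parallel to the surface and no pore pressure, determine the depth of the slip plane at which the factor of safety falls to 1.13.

z = 3.26 m

Setting FS = 1.13 in FS = [c' + γz cos²β tanφ'] / [γz sinβ cosβ] and solving for z:
z = c' / [γ cosβ (FS·sinβ − cosβ·tanφ')]
  = 17.7 / [21.0·cos35.1°·(1.13·sin35.1° − cos35.1°·tan22.2°)]
  = 17.7 / [21.0·0.8181·(1.13·0.5750 − 0.8181·0.4081)]
  = 17.7 / 5.4271 = 3.261 m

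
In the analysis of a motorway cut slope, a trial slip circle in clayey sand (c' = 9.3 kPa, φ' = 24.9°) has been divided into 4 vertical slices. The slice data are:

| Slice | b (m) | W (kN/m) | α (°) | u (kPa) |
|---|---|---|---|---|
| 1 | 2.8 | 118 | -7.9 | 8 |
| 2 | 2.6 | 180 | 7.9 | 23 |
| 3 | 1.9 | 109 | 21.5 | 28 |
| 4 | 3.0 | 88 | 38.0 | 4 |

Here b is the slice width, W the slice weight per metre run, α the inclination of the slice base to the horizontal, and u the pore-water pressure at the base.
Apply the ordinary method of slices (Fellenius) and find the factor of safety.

FS = 2.43

Ordinary method of slices: FS = Σ[c'·Δl_i + (W_i cosα_i − u_i·Δl_i)·tanφ'] / Σ W_i sinα_i, with Δl_i = b_i / cosα_i.
Slice 1: Δl = 2.8/cos(-7.9°) = 2.827 m; N'_1 = 118·cos(-7.9°) − 8·2.827 = 94.3; c'Δl = 26.29; W sinα = -16.2
Slice 2: Δl = 2.6/cos7.9° = 2.625 m; N'_2 = 180·cos7.9° − 23·2.625 = 117.9; c'Δl = 24.41; W sinα = 24.7
Slice 3: Δl = 1.9/cos21.5° = 2.042 m; N'_3 = 109·cos21.5° − 28·2.042 = 44.2; c'Δl = 18.99; W sinα = 39.9
Slice 4: Δl = 3.0/cos38.0° = 3.807 m; N'_4 = 88·cos38.0° − 4·3.807 = 54.1; c'Δl = 35.41; W sinα = 54.2
Σc'Δl = 105.1 kN/m; ΣN' = 310.5 kN/m; ΣW sinα = 102.6 kN/m
Resisting = 105.1 + 310.5·tan24.9° = 105.1 + 144.1 = 249.2 kN/m
FS = 249.2 / 102.6 = 2.428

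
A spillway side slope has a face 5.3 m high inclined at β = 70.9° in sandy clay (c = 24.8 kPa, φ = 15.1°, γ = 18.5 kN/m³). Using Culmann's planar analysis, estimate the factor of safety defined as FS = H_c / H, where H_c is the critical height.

H_c = (4c/γ) · sinβ cosφ / [1 − cos(β − φ)]
    = (4·24.8/18.5) · sin70.9°·cos15.1° / [1 − cos55.8°]
    = 5.362 · 0.9123 / 0.4379 = 11.17 m
FS = H_c / H = 11.17 / 5.3 = 2.108

FS = 2.11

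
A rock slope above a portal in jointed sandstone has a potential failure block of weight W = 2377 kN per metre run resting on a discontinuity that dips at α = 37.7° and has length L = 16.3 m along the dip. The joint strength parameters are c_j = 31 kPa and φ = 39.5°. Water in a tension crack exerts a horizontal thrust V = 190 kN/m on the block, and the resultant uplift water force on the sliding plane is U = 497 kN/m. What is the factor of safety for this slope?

Resolving the block weight along and normal to the plane and applying the Mohr–Coulomb strength on the joint:
N' = W cosα − U − V sinα = 2377·cos37.7° − 497 − 190·sin37.7° = 1267.5 kN/m
Driving force T = W sinα + V cosα = 2377·sin37.7° + 190·cos37.7° = 1603.9 kN/m
Resisting force R = c_j·L + N'·tanφ = 31·16.3 + 1267.5·tan39.5° = 505.3 + 1044.9 = 1550.2 kN/m
FS = R / T = 1550.2 / 1603.9 = 0.966

FS = 0.97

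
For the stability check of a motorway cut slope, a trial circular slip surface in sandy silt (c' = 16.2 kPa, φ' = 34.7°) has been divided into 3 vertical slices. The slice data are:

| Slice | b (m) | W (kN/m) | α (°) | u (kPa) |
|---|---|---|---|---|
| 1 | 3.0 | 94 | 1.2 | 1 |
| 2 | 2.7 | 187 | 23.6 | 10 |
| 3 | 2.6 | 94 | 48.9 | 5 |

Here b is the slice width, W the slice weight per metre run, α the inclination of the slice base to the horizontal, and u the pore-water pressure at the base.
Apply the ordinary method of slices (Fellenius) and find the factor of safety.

FS = 2.38

Ordinary method of slices: FS = Σ[c'·Δl_i + (W_i cosα_i − u_i·Δl_i)·tanφ'] / Σ W_i sinα_i, with Δl_i = b_i / cosα_i.
Slice 1: Δl = 3.0/cos1.2° = 3.001 m; N'_1 = 94·cos1.2° − 1·3.001 = 91.0; c'Δl = 48.61; W sinα = 2.0
Slice 2: Δl = 2.7/cos23.6° = 2.946 m; N'_2 = 187·cos23.6° − 10·2.946 = 141.9; c'Δl = 47.73; W sinα = 74.9
Slice 3: Δl = 2.6/cos48.9° = 3.955 m; N'_3 = 94·cos48.9° − 5·3.955 = 42.0; c'Δl = 64.07; W sinα = 70.8
Σc'Δl = 160.4 kN/m; ΣN' = 274.9 kN/m; ΣW sinα = 147.7 kN/m
Resisting = 160.4 + 274.9·tan34.7° = 160.4 + 190.3 = 350.8 kN/m
FS = 350.8 / 147.7 = 2.375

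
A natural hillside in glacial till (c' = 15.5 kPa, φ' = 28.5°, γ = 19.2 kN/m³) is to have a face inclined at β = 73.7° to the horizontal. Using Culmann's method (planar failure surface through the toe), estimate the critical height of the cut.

H_c = 9.22 m

Culmann's analysis gives the critical failure plane at α_cr = (β + φ')/2 = (73.7 + 28.5)/2 = 51.1°, and the critical height
H_c = (4c'/γ) · sinβ cosφ' / [1 − cos(β − φ')]
    = (4·15.5/19.2) · sin73.7°·cos28.5° / [1 − cos(45.2°)]
    = 3.229 · 0.9598·0.8788 / [1 − 0.7046]
    = 3.229 · 0.8435 / 0.2954
    = 9.22 m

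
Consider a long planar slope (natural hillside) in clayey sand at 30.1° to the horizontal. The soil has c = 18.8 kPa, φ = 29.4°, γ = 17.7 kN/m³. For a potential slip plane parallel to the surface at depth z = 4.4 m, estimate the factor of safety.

FS = 1.53

For an infinite slope with a slip plane parallel to the surface (no pore pressure): FS = [c + γz cos²β tanφ] / [γz sinβ cosβ].
γz = 17.7·4.4 = 77.88 kN/m²
Numerator = 18.8 + 77.88·cos²30.1°·tan29.4° = 18.8 + 77.88·0.7485·0.5635 = 51.646 kPa
Denominator = 77.88·sin30.1°·cos30.1° = 77.88·0.5015·0.8652 = 33.791 kPa
FS = 51.646 / 33.791 = 1.528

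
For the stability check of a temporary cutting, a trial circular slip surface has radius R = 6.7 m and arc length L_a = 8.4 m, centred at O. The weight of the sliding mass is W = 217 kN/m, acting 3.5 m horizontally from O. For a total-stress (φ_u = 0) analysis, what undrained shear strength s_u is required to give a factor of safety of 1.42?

FS = s_u·L_a·R / (W·d), so s_u = FS·W·d / (L_a·R).
s_u = 1.42·217·3.5 / (8.40·6.7) = 1078.5 / 56.28 = 19.16 kPa

s_u = 19.2 kPa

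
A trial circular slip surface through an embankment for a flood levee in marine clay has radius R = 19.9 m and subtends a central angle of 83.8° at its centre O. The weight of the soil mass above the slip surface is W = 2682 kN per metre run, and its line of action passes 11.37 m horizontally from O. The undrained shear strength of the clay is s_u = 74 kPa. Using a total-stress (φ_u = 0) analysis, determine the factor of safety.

Taking moments about the centre O, the resisting moment is provided by the undrained shear strength acting along the arc:
Arc length L_a = R·θ = 19.9·(83.8°·π/180) = 19.9·1.4626 = 29.11 m
M_R = s_u·L_a·R = 74·29.11·19.9 = 42860.7 kN·m/m
M_D = W·d = 2682·11.37 = 30494.3 kN·m/m
FS = M_R / M_D = 42860.7 / 30494.3 = 1.406

FS = 1.41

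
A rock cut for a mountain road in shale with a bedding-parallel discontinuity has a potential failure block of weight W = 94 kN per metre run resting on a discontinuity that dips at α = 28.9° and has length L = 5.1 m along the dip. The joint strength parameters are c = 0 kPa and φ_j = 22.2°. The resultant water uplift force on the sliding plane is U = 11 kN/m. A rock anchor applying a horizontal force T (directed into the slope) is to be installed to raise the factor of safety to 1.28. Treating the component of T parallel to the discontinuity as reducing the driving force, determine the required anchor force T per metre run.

Resolving forces along and normal to the sliding plane, with the horizontal anchor force T adding T·sinα to the effective normal force and T·cosα acting up the plane against the driving force:
FS = [cL + (W cosα − U + T sinα) tanφ_j] / [W sinα − T cosα]
Without the anchor: N' = 71.3 kN/m, driving T_d = 45.4 kN/m, resisting R = 0·5.1 + 71.3·tan22.2° = 29.1 kN/m, FS = 0.64.
Setting FS = 1.28 and solving for T:
1.28·(45.4 − T cos28.9°) = 29.1 + T sin28.9°·tan22.2°
T·(sin28.9°·tan22.2° + 1.28·cos28.9°) = 1.28·45.4 − 29.1
T·(0.4833·0.4081 + 1.28·0.8755) = 58.1 − 29.1 = 29.1
T·1.3178 = 29.1
T = 22.0 kN/m

T = 22 kN/m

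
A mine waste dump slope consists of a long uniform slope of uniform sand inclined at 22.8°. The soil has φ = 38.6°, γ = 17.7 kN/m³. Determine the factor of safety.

FS = 1.90

For a dry cohesionless infinite slope the factor of safety is FS = tanφ / tanβ.
FS = tan38.6° / tan22.8° = 0.7983 / 0.4204 = 1.899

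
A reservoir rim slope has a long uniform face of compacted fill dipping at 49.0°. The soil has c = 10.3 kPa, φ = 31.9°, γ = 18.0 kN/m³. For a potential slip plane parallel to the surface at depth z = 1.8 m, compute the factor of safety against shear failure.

For an infinite slope with a slip plane parallel to the surface (no pore pressure): FS = [c + γz cos²β tanφ] / [γz sinβ cosβ].
γz = 18.0·1.8 = 32.40 kN/m²
Numerator = 10.3 + 32.40·cos²49.0°·tan31.9° = 10.3 + 32.40·0.4304·0.6224 = 18.980 kPa
Denominator = 32.40·sin49.0°·cos49.0° = 32.40·0.7547·0.6561 = 16.042 kPa
FS = 18.980 / 16.042 = 1.183

FS = 1.18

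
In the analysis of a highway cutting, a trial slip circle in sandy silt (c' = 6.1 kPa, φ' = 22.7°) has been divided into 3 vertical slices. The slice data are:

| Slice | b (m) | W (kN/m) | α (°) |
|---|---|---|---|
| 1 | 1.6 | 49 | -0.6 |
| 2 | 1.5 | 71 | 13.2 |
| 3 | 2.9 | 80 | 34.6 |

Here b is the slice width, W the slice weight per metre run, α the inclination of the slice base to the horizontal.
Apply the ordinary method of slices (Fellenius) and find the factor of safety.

Ordinary method of slices: FS = Σ[c'·Δl_i + (W_i cosα_i)·tanφ'] / Σ W_i sinα_i, with Δl_i = b_i / cosα_i.
Slice 1: Δl = 1.6/cos(-0.6°) = 1.600 m; N'_1 = 49·cos(-0.6°) = 49.0; c'Δl = 9.76; W sinα = -0.5
Slice 2: Δl = 1.5/cos13.2° = 1.541 m; N'_2 = 71·cos13.2° = 69.1; c'Δl = 9.40; W sinα = 16.2
Slice 3: Δl = 2.9/cos34.6° = 3.523 m; N'_3 = 80·cos34.6° = 65.9; c'Δl = 21.49; W sinα = 45.4
Σc'Δl = 40.6 kN/m; ΣN' = 184.0 kN/m; ΣW sinα = 61.1 kN/m
Resisting = 40.6 + 184.0·tan22.7° = 40.6 + 77.0 = 117.6 kN/m
FS = 117.6 / 61.1 = 1.924

FS = 1.92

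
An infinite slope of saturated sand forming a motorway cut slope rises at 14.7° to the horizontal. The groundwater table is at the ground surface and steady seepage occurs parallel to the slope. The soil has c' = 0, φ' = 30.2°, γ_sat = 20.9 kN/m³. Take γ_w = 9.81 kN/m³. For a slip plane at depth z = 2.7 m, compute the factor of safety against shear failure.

With seepage parallel to the slope and the water table at the surface, the effective normal stress on the slip plane uses the buoyant unit weight γ' = γ_sat − γ_w while the driving shear stress uses γ_sat:
FS = [c' + γ' z cos²β tanφ'] / [γ_sat z sinβ cosβ]
(For c' = 0 this reduces to FS = (γ'/γ_sat)·tanφ'/tanβ.)
γ' = 20.9 − 9.81 = 11.09 kN/m³
Numerator = 0.0 + 11.09·2.7·cos²14.7°·tan30.2° = 0.0 + 11.09·2.7·0.9356·0.5820 = 16.305 kPa
Denominator = 20.9·2.7·sin14.7°·cos14.7° = 20.9·2.7·0.2538·0.9673 = 13.851 kPa
FS = 16.305 / 13.851 = 1.177

FS = 1.18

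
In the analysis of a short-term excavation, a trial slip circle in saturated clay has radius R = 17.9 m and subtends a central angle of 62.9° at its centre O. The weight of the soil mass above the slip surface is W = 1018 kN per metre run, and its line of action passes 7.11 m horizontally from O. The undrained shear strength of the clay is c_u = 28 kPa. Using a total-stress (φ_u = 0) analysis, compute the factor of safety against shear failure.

Taking moments about the centre O, the resisting moment is provided by the undrained shear strength acting along the arc:
Arc length L_a = R·θ = 17.9·(62.9°·π/180) = 17.9·1.0978 = 19.65 m
M_R = c_u·L_a·R = 28·19.65·17.9 = 9849.0 kN·m/m
M_D = W·d = 1018·7.11 = 7238.0 kN·m/m
FS = M_R / M_D = 9849.0 / 7238.0 = 1.361

FS = 1.36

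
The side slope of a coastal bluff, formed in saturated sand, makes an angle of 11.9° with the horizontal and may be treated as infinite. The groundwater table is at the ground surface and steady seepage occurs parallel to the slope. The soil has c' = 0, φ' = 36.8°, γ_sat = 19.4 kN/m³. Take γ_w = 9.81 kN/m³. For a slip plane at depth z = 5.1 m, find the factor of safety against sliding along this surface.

With seepage parallel to the slope and the water table at the surface, the effective normal stress on the slip plane uses the buoyant unit weight γ' = γ_sat − γ_w while the driving shear stress uses γ_sat:
FS = [c' + γ' z cos²β tanφ'] / [γ_sat z sinβ cosβ]
(For c' = 0 this reduces to FS = (γ'/γ_sat)·tanφ'/tanβ.)
γ' = 19.4 − 9.81 = 9.59 kN/m³
Numerator = 0.0 + 9.59·5.1·cos²11.9°·tan36.8° = 0.0 + 9.59·5.1·0.9575·0.7481 = 35.033 kPa
Denominator = 19.4·5.1·sin11.9°·cos11.9° = 19.4·5.1·0.2062·0.9785 = 19.963 kPa
FS = 35.033 / 19.963 = 1.755

FS = 1.75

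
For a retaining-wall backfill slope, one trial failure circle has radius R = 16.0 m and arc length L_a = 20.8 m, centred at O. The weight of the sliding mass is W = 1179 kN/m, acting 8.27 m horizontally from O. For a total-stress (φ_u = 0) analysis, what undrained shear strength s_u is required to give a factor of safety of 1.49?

s_u = 43.7 kPa

FS = s_u·L_a·R / (W·d), so s_u = FS·W·d / (L_a·R).
s_u = 1.49·1179·8.27 / (20.80·16.0) = 14528.0 / 332.80 = 43.65 kPa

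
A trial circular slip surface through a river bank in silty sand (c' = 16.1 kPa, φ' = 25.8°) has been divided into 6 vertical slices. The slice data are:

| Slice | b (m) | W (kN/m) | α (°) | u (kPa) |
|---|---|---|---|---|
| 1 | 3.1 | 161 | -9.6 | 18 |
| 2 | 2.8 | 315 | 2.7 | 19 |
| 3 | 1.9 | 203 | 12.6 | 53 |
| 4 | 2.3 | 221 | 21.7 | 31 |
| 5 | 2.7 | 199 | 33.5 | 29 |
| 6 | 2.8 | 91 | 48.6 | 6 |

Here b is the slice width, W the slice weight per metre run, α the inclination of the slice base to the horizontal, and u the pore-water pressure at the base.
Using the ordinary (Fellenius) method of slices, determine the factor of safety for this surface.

Ordinary method of slices: FS = Σ[c'·Δl_i + (W_i cosα_i − u_i·Δl_i)·tanφ'] / Σ W_i sinα_i, with Δl_i = b_i / cosα_i.
Slice 1: Δl = 3.1/cos(-9.6°) = 3.144 m; N'_1 = 161·cos(-9.6°) − 18·3.144 = 102.2; c'Δl = 50.62; W sinα = -26.8
Slice 2: Δl = 2.8/cos2.7° = 2.803 m; N'_2 = 315·cos2.7° − 19·2.803 = 261.4; c'Δl = 45.13; W sinα = 14.8
Slice 3: Δl = 1.9/cos12.6° = 1.947 m; N'_3 = 203·cos12.6° − 53·1.947 = 94.9; c'Δl = 31.34; W sinα = 44.3
Slice 4: Δl = 2.3/cos21.7° = 2.475 m; N'_4 = 221·cos21.7° − 31·2.475 = 128.6; c'Δl = 39.85; W sinα = 81.7
Slice 5: Δl = 2.7/cos33.5° = 3.238 m; N'_5 = 199·cos33.5° − 29·3.238 = 72.0; c'Δl = 52.13; W sinα = 109.8
Slice 6: Δl = 2.8/cos48.6° = 4.234 m; N'_6 = 91·cos48.6° − 6·4.234 = 34.8; c'Δl = 68.17; W sinα = 68.3
Σc'Δl = 287.2 kN/m; ΣN' = 693.9 kN/m; ΣW sinα = 292.1 kN/m
Resisting = 287.2 + 693.9·tan25.8° = 287.2 + 335.4 = 622.7 kN/m
FS = 622.7 / 292.1 = 2.132

FS = 2.13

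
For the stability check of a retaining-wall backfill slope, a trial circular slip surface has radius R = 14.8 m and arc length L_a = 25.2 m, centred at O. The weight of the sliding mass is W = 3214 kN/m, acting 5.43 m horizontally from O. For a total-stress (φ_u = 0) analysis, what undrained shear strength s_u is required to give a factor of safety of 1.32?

s_u = 61.8 kPa

FS = s_u·L_a·R / (W·d), so s_u = FS·W·d / (L_a·R).
s_u = 1.32·3214·5.43 / (25.20·14.8) = 23036.7 / 372.96 = 61.77 kPa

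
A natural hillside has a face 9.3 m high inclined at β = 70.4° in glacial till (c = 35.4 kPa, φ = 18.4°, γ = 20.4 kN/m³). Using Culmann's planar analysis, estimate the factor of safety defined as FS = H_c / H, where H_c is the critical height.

H_c = (4c/γ) · sinβ cosφ / [1 − cos(β − φ)]
    = (4·35.4/20.4) · sin70.4°·cos18.4° / [1 − cos52.0°]
    = 6.941 · 0.8939 / 0.3843 = 16.14 m
FS = H_c / H = 16.14 / 9.3 = 1.736

FS = 1.74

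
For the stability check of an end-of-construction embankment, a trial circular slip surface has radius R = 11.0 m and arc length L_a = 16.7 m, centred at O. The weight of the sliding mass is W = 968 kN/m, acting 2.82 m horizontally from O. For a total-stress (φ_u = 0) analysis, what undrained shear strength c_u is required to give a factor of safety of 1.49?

FS = c_u·L_a·R / (W·d), so c_u = FS·W·d / (L_a·R).
c_u = 1.49·968·2.82 / (16.70·11.0) = 4067.3 / 183.70 = 22.14 kPa

c_u = 22.1 kPa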